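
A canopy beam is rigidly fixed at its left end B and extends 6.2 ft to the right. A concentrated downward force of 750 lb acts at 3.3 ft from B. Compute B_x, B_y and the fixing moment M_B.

ΣF_x = 0: B_x = 0.
ΣF_y = 0: B_y − 750 = 0 → B_y = 750.0 lb.
ΣM about B: M_B − 750·3.3 = 0 → M_B = 2475 lb·ft.

B_x = 0, B_y = 750.0 lb, M_B = 2475 lb·ft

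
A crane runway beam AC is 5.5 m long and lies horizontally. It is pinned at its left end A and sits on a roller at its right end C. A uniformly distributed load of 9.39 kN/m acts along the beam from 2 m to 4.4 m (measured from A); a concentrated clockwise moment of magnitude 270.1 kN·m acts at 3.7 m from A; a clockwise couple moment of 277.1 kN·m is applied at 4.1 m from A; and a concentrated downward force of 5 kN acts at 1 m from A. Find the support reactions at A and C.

Resultant of the distributed load: 9.39 × 2.4 = 22.536 kN at 3.2 m from A.
ΣM about A: C_y·5.5 − (9.39·2.4)·3.2 − 270.1 − 277.1 − 5·1 = 0 → C_y = 624.3152/5.5 = 113.512 ≈ 113.5 kN.
ΣF_y = 0: A_y + 113.512 − 9.39·2.4 − 5 = 0 → A_y = -85.98 kN.
ΣF_x = 0: no horizontal applied forces, so A_x = 0.

A_x = 0, A_y = -85.98 kN, C_y = 113.5 kN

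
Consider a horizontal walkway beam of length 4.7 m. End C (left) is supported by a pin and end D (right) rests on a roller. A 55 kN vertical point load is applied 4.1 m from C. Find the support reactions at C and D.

Moments about C: D_y·4.7 − 55·4.1 = 0 → D_y = 225.5/4.7 = 47.9787 ≈ 47.98 kN.
ΣF_y = 0: C_y + 47.9787 − 55 = 0 → C_y = 7.021 kN.
ΣF_x = 0: no horizontal applied forces, so C_x = 0.

C_x = 0, C_y = 7.021 kN, D_y = 47.98 kN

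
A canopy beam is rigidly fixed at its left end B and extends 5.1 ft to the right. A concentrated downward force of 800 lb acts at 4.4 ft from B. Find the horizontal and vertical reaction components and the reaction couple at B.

B_x = 0, B_y = 800.0 lb, M_B = 3520 lb·ft

ΣF_x = 0: B_x = 0.
ΣF_y = 0: B_y − 800 = 0 → B_y = 800.0 lb.
ΣM about B: M_B − 800·4.4 = 0 → M_B = 3520 lb·ft.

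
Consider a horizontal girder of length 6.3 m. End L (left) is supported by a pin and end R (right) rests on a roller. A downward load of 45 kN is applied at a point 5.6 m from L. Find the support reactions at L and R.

L_x = 0, L_y = 5.000 kN, R_y = 40.00 kN

Moments about L: R_y·6.3 − 45·5.6 = 0 → R_y = 252/6.3 = 40.00 kN.
ΣF_y = 0: L_y + 40 − 45 = 0 → L_y = 5.000 kN.
ΣF_x = 0: no horizontal applied forces, so L_x = 0.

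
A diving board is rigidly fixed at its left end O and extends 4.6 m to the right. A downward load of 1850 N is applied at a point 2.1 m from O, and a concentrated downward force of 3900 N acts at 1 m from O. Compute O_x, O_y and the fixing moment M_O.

O_x = 0, O_y = 5750 N, M_O = 7785 N·m

ΣF_x = 0: O_x = 0.
ΣF_y = 0: O_y − 1850 − 3900 = 0 → O_y = 5750 N.
ΣM about O: M_O − 1850·2.1 − 3900·1 = 0 → M_O = 7785 N·m.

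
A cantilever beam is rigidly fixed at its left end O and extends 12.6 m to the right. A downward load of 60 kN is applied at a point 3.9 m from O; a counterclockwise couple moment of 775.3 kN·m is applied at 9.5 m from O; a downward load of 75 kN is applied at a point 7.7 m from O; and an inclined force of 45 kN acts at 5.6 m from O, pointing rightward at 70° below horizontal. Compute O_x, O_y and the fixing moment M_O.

ΣF_x = 0: O_x + 45·cos70° = 0 → O_x = -15.39 kN.
ΣF_y = 0: O_y − 60 − 75 − 45·sin70° = 0 → O_y = 177.3 kN.
ΣM about O: M_O − 60·3.9 + 775.3 − 75·7.7 − 45·sin70°·5.6 = 0 → M_O = 273.0 kN·m.

O_x = -15.39 kN, O_y = 177.3 kN, M_O = 273.0 kN·m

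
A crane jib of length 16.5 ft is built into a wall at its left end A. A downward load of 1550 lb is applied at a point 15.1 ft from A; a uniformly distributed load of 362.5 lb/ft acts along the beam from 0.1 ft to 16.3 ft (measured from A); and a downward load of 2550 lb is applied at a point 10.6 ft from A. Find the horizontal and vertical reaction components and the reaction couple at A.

Resultant of the distributed load: 362.5 × 16.2 = 5872.5 lb at 8.2 ft from A.
ΣF_x = 0: A_x = 0.
ΣF_y = 0: A_y − 1550 − 362.5·16.2 − 2550 = 0 → A_y = 9972 lb.
ΣM about A: M_A − 1550·15.1 − (362.5·16.2)·8.2 − 2550·10.6 = 0 → M_A = 98590 lb·ft.

A_x = 0, A_y = 9972 lb, M_A = 98590 lb·ft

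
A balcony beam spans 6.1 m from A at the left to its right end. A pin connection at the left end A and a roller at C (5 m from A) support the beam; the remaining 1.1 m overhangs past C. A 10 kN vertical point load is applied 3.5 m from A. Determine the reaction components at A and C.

A_x = 0, A_y = 3.000 kN, C_y = 7.000 kN

ΣM about A: C_y·5 − 10·3.5 = 0 → C_y = 35/5 = 7.000 kN.
ΣF_y = 0: A_y + 7 − 10 = 0 → A_y = 3.000 kN.
ΣF_x = 0: no horizontal applied forces, so A_x = 0.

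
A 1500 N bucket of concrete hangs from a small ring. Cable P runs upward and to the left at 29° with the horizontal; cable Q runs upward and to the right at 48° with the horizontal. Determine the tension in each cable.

ΣF_x = 0: −T_P·cos29° + T_Q·cos48° = 0 → T_Q = 1.3071·T_P.
ΣF_y = 0: T_P·sin29° + T_Q·sin48° = 1500.
Substitute: T_P·(0.48481 + 1.3071·0.743145) = 1500 → T_P = 1030.1 ≈ 1030 N.
Then T_Q = 1.3071 × 1030.1 = 1346 N.

T_P = 1030 N, T_Q = 1346 N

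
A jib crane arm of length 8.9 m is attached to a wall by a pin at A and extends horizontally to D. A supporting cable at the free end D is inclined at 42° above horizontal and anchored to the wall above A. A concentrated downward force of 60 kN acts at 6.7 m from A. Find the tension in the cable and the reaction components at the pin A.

T = 67.50 kN, A_x = 50.16 kN, A_y = 14.83 kN

ΣM about A: T·sin42°·8.9 − 60·6.7 = 0 → T = 402/(8.9·0.669131) = 67.5033 ≈ 67.50 kN.
ΣF_x = 0: A_x − T·cos42° = 0 → A_x = 67.5033 × 0.743145 = 50.16 kN.
ΣF_y = 0: A_y + T·sin42° − 60 = 0 → A_y = 60 − 67.5033 × 0.669131 = 14.83 kN.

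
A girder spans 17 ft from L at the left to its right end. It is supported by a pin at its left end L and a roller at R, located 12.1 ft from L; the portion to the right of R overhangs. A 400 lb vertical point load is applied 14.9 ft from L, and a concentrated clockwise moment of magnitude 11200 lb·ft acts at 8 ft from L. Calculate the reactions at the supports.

Moments about L: R_y·12.1 − 400·14.9 − 11200 = 0 → R_y = 17160/12.1 = 1418.18 ≈ 1418 lb.
ΣF_y = 0: L_y + 1418.18 − 400 = 0 → L_y = -1018 lb.
ΣF_x = 0: no horizontal applied forces, so L_x = 0.

L_x = 0, L_y = -1018 lb, R_y = 1418 lb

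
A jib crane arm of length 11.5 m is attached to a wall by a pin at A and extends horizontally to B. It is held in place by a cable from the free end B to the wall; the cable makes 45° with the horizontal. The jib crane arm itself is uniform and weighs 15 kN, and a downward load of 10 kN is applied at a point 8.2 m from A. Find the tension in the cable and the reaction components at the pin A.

ΣM about A: T·sin45°·11.5 − 15·5.75 − 10·8.2 = 0 → T = 168.25/(11.5·0.707107) = 20.6906 ≈ 20.69 kN.
ΣF_x = 0: A_x − T·cos45° = 0 → A_x = 20.6906 × 0.707107 = 14.63 kN.
ΣF_y = 0: A_y + T·sin45° − 15 − 10 = 0 → A_y = 25 − 20.6906 × 0.707107 = 10.37 kN.

T = 20.69 kN, A_x = 14.63 kN, A_y = 10.37 kN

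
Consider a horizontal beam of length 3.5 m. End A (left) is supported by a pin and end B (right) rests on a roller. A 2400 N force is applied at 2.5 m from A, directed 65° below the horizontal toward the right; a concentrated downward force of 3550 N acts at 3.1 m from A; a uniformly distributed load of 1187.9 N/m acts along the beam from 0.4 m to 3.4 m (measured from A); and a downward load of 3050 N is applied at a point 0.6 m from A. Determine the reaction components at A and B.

A_x = -1014 N, A_y = 5183 N, B_y = 7155 N

Resultant of the distributed load: 1187.9 × 3 = 3563.7 N at 1.9 m from A.
ΣM about A: B_y·3.5 − 2400·sin65°·2.5 − 3550·3.1 − (1187.9·3)·1.9 − 3050·0.6 = 0 → B_y = 25043.9/3.5 = 7155.4 ≈ 7155 N.
ΣF_y = 0: A_y + 7155.4 − 2400·sin65° − 3550 − 1187.9·3 − 3050 = 0 → A_y = 5183 N.
ΣF_x = 0: A_x + 2400·cos65° = 0 → A_x = -1014 N.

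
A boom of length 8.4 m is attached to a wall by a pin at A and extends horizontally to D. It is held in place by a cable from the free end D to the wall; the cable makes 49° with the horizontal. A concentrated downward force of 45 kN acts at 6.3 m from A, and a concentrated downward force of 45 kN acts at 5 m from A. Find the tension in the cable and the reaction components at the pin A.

ΣM about A: T·sin49°·8.4 − 45·6.3 − 45·5 = 0 → T = 508.5/(8.4·0.75471) = 80.2106 ≈ 80.21 kN.
ΣF_x = 0: A_x − T·cos49° = 0 → A_x = 80.2106 × 0.656059 = 52.62 kN.
ΣF_y = 0: A_y + T·sin49° − 45 − 45 = 0 → A_y = 90 − 80.2106 × 0.75471 = 29.46 kN.

T = 80.21 kN, A_x = 52.62 kN, A_y = 29.46 kN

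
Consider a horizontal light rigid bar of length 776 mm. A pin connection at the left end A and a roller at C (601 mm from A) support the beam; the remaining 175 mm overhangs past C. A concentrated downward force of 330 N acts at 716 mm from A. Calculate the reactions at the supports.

Moments about A: C_y·601 − 330·716 = 0 → C_y = 236280/601 = 393.145 ≈ 393.1 N.
ΣF_y = 0: A_y + 393.145 − 330 = 0 → A_y = -63.14 N.
ΣF_x = 0: no horizontal applied forces, so A_x = 0.

A_x = 0, A_y = -63.14 N, C_y = 393.1 N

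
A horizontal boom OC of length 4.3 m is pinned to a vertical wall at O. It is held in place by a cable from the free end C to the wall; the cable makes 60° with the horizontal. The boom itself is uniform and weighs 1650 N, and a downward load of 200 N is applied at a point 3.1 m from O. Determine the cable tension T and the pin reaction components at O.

ΣM about O: T·sin60°·4.3 − 1650·2.15 − 200·3.1 = 0 → T = 4167.5/(4.3·0.866025) = 1119.12 ≈ 1119 N.
ΣF_x = 0: O_x − T·cos60° = 0 → O_x = 1119.12 × 0.5 = 559.6 N.
ΣF_y = 0: O_y + T·sin60° − 1650 − 200 = 0 → O_y = 1850 − 1119.12 × 0.866025 = 880.8 N.

T = 1119 N, O_x = 559.6 N, O_y = 880.8 N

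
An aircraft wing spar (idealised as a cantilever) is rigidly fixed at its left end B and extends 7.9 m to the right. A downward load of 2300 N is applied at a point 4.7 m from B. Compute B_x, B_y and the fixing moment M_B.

ΣF_x = 0: B_x = 0.
ΣF_y = 0: B_y − 2300 = 0 → B_y = 2300 N.
ΣM about B: M_B − 2300·4.7 = 0 → M_B = 10810 N·m.

B_x = 0, B_y = 2300 N, M_B = 10810 N·m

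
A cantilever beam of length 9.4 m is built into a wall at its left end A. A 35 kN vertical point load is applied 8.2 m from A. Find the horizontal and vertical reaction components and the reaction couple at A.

A_x = 0, A_y = 35.00 kN, M_A = 287.0 kN·m

ΣF_x = 0: A_x = 0.
ΣF_y = 0: A_y − 35 = 0 → A_y = 35.00 kN.
ΣM about A: M_A − 35·8.2 = 0 → M_A = 287.0 kN·m.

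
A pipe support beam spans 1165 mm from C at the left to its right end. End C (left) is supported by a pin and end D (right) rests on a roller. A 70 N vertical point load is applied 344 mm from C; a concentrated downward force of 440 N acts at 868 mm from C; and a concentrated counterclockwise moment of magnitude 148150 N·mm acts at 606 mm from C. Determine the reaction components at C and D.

C_x = 0, C_y = 288.7 N, D_y = 221.3 N

Moments about C: D_y·1165 − 70·344 − 440·868 + 148150 = 0 → D_y = 257850/1165 = 221.33 ≈ 221.3 N.
ΣF_y = 0: C_y + 221.33 − 70 − 440 = 0 → C_y = 288.7 N.
ΣF_x = 0: no horizontal applied forces, so C_x = 0.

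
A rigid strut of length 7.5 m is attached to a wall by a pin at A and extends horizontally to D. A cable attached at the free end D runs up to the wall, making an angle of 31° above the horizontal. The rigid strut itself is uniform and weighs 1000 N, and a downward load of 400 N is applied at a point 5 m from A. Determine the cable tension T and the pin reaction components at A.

ΣM about A: T·sin31°·7.5 − 1000·3.75 − 400·5 = 0 → T = 5750/(7.5·0.515038) = 1488.56 ≈ 1489 N.
ΣF_x = 0: A_x − T·cos31° = 0 → A_x = 1488.56 × 0.857167 = 1276 N.
ΣF_y = 0: A_y + T·sin31° − 1000 − 400 = 0 → A_y = 1400 − 1488.56 × 0.515038 = 633.3 N.

T = 1489 N, A_x = 1276 N, A_y = 633.3 N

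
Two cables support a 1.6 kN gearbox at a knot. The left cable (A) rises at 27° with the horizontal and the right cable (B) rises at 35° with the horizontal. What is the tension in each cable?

ΣF_x = 0: −T_A·cos27° + T_B·cos35° = 0 → T_B = 1.08772·T_A.
ΣF_y = 0: T_A·sin27° + T_B·sin35° = 1.6.
Substitute: T_A·(0.45399 + 1.08772·0.573576) = 1.6 → T_A = 1.4844 ≈ 1.484 kN.
Then T_B = 1.08772 × 1.4844 = 1.615 kN.

T_A = 1.484 kN, T_B = 1.615 kN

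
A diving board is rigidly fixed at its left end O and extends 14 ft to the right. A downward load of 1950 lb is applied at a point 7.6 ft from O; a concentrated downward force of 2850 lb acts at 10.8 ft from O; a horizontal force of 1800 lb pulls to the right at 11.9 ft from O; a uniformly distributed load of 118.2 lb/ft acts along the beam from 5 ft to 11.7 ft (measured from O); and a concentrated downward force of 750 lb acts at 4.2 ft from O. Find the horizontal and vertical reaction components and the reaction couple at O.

Resultant of the distributed load: 118.2 × 6.7 = 791.94 lb at 8.35 ft from O.
ΣF_x = 0: O_x + 1800 = 0 → O_x = -1800 lb.
ΣF_y = 0: O_y − 1950 − 2850 − 118.2·6.7 − 750 = 0 → O_y = 6342 lb.
ΣM about O: M_O − 1950·7.6 − 2850·10.8 − (118.2·6.7)·8.35 − 750·4.2 = 0 → M_O = 55360 lb·ft.

O_x = -1800 lb, O_y = 6342 lb, M_O = 55360 lb·ft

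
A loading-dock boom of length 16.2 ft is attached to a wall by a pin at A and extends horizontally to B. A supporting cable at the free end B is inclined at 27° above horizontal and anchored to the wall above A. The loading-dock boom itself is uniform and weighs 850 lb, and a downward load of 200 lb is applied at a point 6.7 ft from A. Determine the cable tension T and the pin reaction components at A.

T = 1118 lb, A_x = 996.4 lb, A_y = 542.3 lb

ΣM about A: T·sin27°·16.2 − 850·8.1 − 200·6.7 = 0 → T = 8225/(16.2·0.45399) = 1118.34 ≈ 1118 lb.
ΣF_x = 0: A_x − T·cos27° = 0 → A_x = 1118.34 × 0.891007 = 996.4 lb.
ΣF_y = 0: A_y + T·sin27° − 850 − 200 = 0 → A_y = 1050 − 1118.34 × 0.45399 = 542.3 lb.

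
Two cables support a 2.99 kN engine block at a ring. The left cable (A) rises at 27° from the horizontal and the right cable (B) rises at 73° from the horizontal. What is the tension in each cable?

T_A = 0.8877 kN, T_B = 2.705 kN

ΣF_x = 0: −T_A·cos27° + T_B·cos73° = 0 → T_B = 3.04751·T_A.
ΣF_y = 0: T_A·sin27° + T_B·sin73° = 2.99.
Substitute: T_A·(0.45399 + 3.04751·0.956305) = 2.99 → T_A = 0.887678 ≈ 0.8877 kN.
Then T_B = 3.04751 × 0.887678 = 2.705 kN.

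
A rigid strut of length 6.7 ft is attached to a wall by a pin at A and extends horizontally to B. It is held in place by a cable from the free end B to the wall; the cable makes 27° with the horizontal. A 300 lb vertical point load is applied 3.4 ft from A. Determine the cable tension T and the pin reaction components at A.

T = 335.3 lb, A_x = 298.8 lb, A_y = 147.8 lb

ΣM about A: T·sin27°·6.7 − 300·3.4 = 0 → T = 1020/(6.7·0.45399) = 335.335 ≈ 335.3 lb.
ΣF_x = 0: A_x − T·cos27° = 0 → A_x = 335.335 × 0.891007 = 298.8 lb.
ΣF_y = 0: A_y + T·sin27° − 300 = 0 → A_y = 300 − 335.335 × 0.45399 = 147.8 lb.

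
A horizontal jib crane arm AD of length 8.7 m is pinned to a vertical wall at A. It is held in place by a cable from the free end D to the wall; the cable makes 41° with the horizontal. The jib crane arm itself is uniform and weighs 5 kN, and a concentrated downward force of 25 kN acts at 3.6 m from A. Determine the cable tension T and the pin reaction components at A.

ΣM about A: T·sin41°·8.7 − 5·4.35 − 25·3.6 = 0 → T = 111.75/(8.7·0.656059) = 19.5788 ≈ 19.58 kN.
ΣF_x = 0: A_x − T·cos41° = 0 → A_x = 19.5788 × 0.75471 = 14.78 kN.
ΣF_y = 0: A_y + T·sin41° − 5 − 25 = 0 → A_y = 30 − 19.5788 × 0.656059 = 17.16 kN.

T = 19.58 kN, A_x = 14.78 kN, A_y = 17.16 kN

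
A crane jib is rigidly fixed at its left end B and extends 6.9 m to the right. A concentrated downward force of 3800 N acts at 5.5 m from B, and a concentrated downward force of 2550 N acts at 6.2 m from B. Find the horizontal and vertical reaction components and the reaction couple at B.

B_x = 0, B_y = 6350 N, M_B = 36710 N·m

ΣF_x = 0: B_x = 0.
ΣF_y = 0: B_y − 3800 − 2550 = 0 → B_y = 6350 N.
ΣM about B: M_B − 3800·5.5 − 2550·6.2 = 0 → M_B = 36710 N·m.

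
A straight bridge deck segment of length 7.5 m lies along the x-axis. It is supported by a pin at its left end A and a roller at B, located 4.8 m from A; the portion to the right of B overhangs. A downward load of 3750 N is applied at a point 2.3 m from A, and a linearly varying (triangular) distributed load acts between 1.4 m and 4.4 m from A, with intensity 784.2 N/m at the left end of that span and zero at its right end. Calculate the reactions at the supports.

Resultant of the triangular load: ½ × 784.2 × 3 = 1176.3 N, acting at 2.4 m from A (one-third of the span from the peak).
Taking moments about A: B_y·4.8 − 3750·2.3 − (½·784.2·3)·2.4 = 0 → B_y = 11448.12/4.8 = 2385.03 ≈ 2385 N.
ΣF_y = 0: A_y + 2385.03 − 3750 − ½·784.2·3 = 0 → A_y = 2541 N.
ΣF_x = 0: no horizontal applied forces, so A_x = 0.

A_x = 0, A_y = 2541 N, B_y = 2385 N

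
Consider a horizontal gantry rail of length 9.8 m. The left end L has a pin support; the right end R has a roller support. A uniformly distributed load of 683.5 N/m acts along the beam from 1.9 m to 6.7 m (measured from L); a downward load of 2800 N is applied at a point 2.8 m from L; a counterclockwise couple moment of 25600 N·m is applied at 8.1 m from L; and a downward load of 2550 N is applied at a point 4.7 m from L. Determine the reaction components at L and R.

Resultant of the distributed load: 683.5 × 4.8 = 3280.8 N at 4.3 m from L.
ΣM about L: R_y·9.8 − (683.5·4.8)·4.3 − 2800·2.8 + 25600 − 2550·4.7 = 0 → R_y = 8332.44/9.8 = 850.249 ≈ 850.2 N.
ΣF_y = 0: L_y + 850.249 − 683.5·4.8 − 2800 − 2550 = 0 → L_y = 7781 N.
ΣF_x = 0: no horizontal applied forces, so L_x = 0.

L_x = 0, L_y = 7781 N, R_y = 850.2 N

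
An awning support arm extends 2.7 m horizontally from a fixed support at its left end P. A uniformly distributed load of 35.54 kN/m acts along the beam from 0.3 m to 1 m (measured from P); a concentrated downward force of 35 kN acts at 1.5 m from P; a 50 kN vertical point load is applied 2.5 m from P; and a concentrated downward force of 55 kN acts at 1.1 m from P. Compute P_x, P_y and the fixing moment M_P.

P_x = 0, P_y = 164.9 kN, M_P = 254.2 kN·m

Resultant of the distributed load: 35.54 × 0.7 = 24.878 kN at 0.65 m from P.
ΣF_x = 0: P_x = 0.
ΣF_y = 0: P_y − 35.54·0.7 − 35 − 50 − 55 = 0 → P_y = 164.9 kN.
ΣM about P: M_P − (35.54·0.7)·0.65 − 35·1.5 − 50·2.5 − 55·1.1 = 0 → M_P = 254.2 kN·m.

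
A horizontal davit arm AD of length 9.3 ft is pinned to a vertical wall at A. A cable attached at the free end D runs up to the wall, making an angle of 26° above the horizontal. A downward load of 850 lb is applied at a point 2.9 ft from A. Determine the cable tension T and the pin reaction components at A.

T = 604.6 lb, A_x = 543.4 lb, A_y = 584.9 lb

ΣM about A: T·sin26°·9.3 − 850·2.9 = 0 → T = 2465/(9.3·0.438371) = 604.633 ≈ 604.6 lb.
ΣF_x = 0: A_x − T·cos26° = 0 → A_x = 604.633 × 0.898794 = 543.4 lb.
ΣF_y = 0: A_y + T·sin26° − 850 = 0 → A_y = 850 − 604.633 × 0.438371 = 584.9 lb.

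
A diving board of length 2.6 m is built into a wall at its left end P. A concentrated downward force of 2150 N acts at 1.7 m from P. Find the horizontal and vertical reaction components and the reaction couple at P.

P_x = 0, P_y = 2150 N, M_P = 3655 N·m

ΣF_x = 0: P_x = 0.
ΣF_y = 0: P_y − 2150 = 0 → P_y = 2150 N.
ΣM about P: M_P − 2150·1.7 = 0 → M_P = 3655 N·m.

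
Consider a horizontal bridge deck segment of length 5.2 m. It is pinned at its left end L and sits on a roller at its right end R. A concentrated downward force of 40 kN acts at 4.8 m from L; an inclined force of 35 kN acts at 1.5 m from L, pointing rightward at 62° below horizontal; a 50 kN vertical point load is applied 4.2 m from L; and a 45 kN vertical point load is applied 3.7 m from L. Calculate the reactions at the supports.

L_x = -16.43 kN, L_y = 47.66 kN, R_y = 118.2 kN

ΣM about L: R_y·5.2 − 40·4.8 − 35·sin62°·1.5 − 50·4.2 − 45·3.7 = 0 → R_y = 614.855/5.2 = 118.241 ≈ 118.2 kN.
ΣF_y = 0: L_y + 118.241 − 40 − 35·sin62° − 50 − 45 = 0 → L_y = 47.66 kN.
ΣF_x = 0: L_x + 35·cos62° = 0 → L_x = -16.43 kN.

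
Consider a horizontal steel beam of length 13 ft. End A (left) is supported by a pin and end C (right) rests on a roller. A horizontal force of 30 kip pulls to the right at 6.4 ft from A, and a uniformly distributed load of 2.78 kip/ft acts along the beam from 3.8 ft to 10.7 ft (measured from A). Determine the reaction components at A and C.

A_x = -30.00 kip, A_y = 8.484 kip, C_y = 10.70 kip

Resultant of the distributed load: 2.78 × 6.9 = 19.182 kip at 7.25 ft from A.
Moments about A: C_y·13 − (2.78·6.9)·7.25 = 0 → C_y = 139.0695/13 = 10.6977 ≈ 10.70 kip.
ΣF_y = 0: A_y + 10.6977 − 2.78·6.9 = 0 → A_y = 8.484 kip.
ΣF_x = 0: A_x + 30 = 0 → A_x = -30.00 kip.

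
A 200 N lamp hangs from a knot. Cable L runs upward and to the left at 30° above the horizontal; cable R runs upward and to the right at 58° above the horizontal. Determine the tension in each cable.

T_L = 106.0 N, T_R = 173.3 N

ΣF_x = 0: −T_L·cos30° + T_R·cos58° = 0 → T_R = 1.63426·T_L.
ΣF_y = 0: T_L·sin30° + T_R·sin58° = 200.
Substitute: T_L·(0.5 + 1.63426·0.848048) = 200 → T_L = 106.048 ≈ 106.0 N.
Then T_R = 1.63426 × 106.048 = 173.3 N.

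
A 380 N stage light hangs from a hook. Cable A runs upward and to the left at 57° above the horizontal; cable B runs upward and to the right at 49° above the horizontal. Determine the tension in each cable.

T_A = 259.3 N, T_B = 215.3 N

ΣF_x = 0: −T_A·cos57° + T_B·cos49° = 0 → T_B = 0.830168·T_A.
ΣF_y = 0: T_A·sin57° + T_B·sin49° = 380.
Substitute: T_A·(0.838671 + 0.830168·0.75471) = 380 → T_A = 259.349 ≈ 259.3 N.
Then T_B = 0.830168 × 259.349 = 215.3 N.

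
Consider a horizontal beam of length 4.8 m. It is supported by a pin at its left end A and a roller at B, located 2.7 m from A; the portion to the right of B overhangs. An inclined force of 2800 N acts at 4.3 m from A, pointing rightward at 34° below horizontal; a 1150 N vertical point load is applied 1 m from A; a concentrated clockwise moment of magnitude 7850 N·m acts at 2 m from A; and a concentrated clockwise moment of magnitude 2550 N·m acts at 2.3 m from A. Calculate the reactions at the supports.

Taking moments about A: B_y·2.7 − 2800·sin34°·4.3 − 1150·1 − 7850 − 2550 = 0 → B_y = 18282.7/2.7 = 6771.37 ≈ 6771 N.
ΣF_y = 0: A_y + 6771.37 − 2800·sin34° − 1150 = 0 → A_y = -4056 N.
ΣF_x = 0: A_x + 2800·cos34° = 0 → A_x = -2321 N.

A_x = -2321 N, A_y = -4056 N, B_y = 6771 N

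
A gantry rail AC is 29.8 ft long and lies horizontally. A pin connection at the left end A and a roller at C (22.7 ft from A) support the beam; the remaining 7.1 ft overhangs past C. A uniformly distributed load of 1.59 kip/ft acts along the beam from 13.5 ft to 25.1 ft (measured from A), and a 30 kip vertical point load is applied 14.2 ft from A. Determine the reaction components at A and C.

Resultant of the distributed load: 1.59 × 11.6 = 18.444 kip at 19.3 ft from A.
Moments about A: C_y·22.7 − (1.59·11.6)·19.3 − 30·14.2 = 0 → C_y = 781.9692/22.7 = 34.448 ≈ 34.45 kip.
ΣF_y = 0: A_y + 34.448 − 1.59·11.6 − 30 = 0 → A_y = 14.00 kip.
ΣF_x = 0: no horizontal applied forces, so A_x = 0.

A_x = 0, A_y = 14.00 kip, C_y = 34.45 kip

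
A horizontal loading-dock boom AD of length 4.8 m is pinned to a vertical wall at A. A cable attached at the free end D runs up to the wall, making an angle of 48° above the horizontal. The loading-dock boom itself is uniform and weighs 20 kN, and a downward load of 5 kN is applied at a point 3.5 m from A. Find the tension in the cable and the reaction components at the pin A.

T = 18.36 kN, A_x = 12.29 kN, A_y = 11.35 kN

ΣM about A: T·sin48°·4.8 − 20·2.4 − 5·3.5 = 0 → T = 65.5/(4.8·0.743145) = 18.3623 ≈ 18.36 kN.
ΣF_x = 0: A_x − T·cos48° = 0 → A_x = 18.3623 × 0.669131 = 12.29 kN.
ΣF_y = 0: A_y + T·sin48° − 20 − 5 = 0 → A_y = 25 − 18.3623 × 0.743145 = 11.35 kN.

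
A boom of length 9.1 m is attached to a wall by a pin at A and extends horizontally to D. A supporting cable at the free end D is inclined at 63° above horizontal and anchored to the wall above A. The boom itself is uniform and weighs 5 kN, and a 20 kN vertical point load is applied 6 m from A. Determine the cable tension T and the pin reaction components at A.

T = 17.61 kN, A_x = 7.993 kN, A_y = 9.313 kN

ΣM about A: T·sin63°·9.1 − 5·4.55 − 20·6 = 0 → T = 142.75/(9.1·0.891007) = 17.6057 ≈ 17.61 kN.
ΣF_x = 0: A_x − T·cos63° = 0 → A_x = 17.6057 × 0.45399 = 7.993 kN.
ΣF_y = 0: A_y + T·sin63° − 5 − 20 = 0 → A_y = 25 − 17.6057 × 0.891007 = 9.313 kN.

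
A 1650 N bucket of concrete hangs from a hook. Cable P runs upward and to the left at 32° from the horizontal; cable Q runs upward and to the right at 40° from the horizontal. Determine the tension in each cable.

T_P = 1329 N, T_Q = 1471 N

ΣF_x = 0: −T_P·cos32° + T_Q·cos40° = 0 → T_Q = 1.10705·T_P.
ΣF_y = 0: T_P·sin32° + T_Q·sin40° = 1650.
Substitute: T_P·(0.529919 + 1.10705·0.642788) = 1650 → T_P = 1329.02 ≈ 1329 N.
Then T_Q = 1.10705 × 1329.02 = 1471 N.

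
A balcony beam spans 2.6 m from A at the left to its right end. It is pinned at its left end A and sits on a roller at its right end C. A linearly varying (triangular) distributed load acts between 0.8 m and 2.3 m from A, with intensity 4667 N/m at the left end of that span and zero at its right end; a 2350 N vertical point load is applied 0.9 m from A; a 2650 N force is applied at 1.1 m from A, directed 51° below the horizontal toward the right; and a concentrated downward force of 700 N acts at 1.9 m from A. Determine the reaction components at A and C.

Resultant of the triangular load: ½ × 4667 × 1.5 = 3500.25 N, acting at 1.3 m from A (one-third of the span from the peak).
Moments about A: C_y·2.6 − (½·4667·1.5)·1.3 − 2350·0.9 − 2650·sin51°·1.1 − 700·1.9 = 0 → C_y = 10260.7/2.6 = 3946.42 ≈ 3946 N.
ΣF_y = 0: A_y + 3946.42 − ½·4667·1.5 − 2350 − 2650·sin51° − 700 = 0 → A_y = 4663 N.
ΣF_x = 0: A_x + 2650·cos51° = 0 → A_x = -1668 N.

A_x = -1668 N, A_y = 4663 N, C_y = 3946 N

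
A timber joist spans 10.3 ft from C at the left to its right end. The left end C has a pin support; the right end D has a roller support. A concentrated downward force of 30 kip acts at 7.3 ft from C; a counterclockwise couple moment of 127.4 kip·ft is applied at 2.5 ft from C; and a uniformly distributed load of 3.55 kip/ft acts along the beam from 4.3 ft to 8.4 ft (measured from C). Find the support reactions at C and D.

C_x = 0, C_y = 26.69 kip, D_y = 17.87 kip

Resultant of the distributed load: 3.55 × 4.1 = 14.555 kip at 6.35 ft from C.
ΣM about C: D_y·10.3 − 30·7.3 + 127.4 − (3.55·4.1)·6.35 = 0 → D_y = 184.02425/10.3 = 17.8664 ≈ 17.87 kip.
ΣF_y = 0: C_y + 17.8664 − 30 − 3.55·4.1 = 0 → C_y = 26.69 kip.
ΣF_x = 0: no horizontal applied forces, so C_x = 0.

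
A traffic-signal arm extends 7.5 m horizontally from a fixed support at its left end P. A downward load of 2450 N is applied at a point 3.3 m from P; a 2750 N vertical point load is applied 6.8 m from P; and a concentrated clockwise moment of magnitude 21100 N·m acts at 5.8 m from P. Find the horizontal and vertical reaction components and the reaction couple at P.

P_x = 0, P_y = 5200 N, M_P = 47880 N·m

ΣF_x = 0: P_x = 0.
ΣF_y = 0: P_y − 2450 − 2750 = 0 → P_y = 5200 N.
ΣM about P: M_P − 2450·3.3 − 2750·6.8 − 21100 = 0 → M_P = 47880 N·m.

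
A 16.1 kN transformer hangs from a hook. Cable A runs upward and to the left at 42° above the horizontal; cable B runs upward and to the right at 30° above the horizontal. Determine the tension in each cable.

ΣF_x = 0: −T_A·cos42° + T_B·cos30° = 0 → T_B = 0.85811·T_A.
ΣF_y = 0: T_A·sin42° + T_B·sin30° = 16.1.
Substitute: T_A·(0.669131 + 0.85811·0.5) = 16.1 → T_A = 14.6605 ≈ 14.66 kN.
Then T_B = 0.85811 × 14.6605 = 12.58 kN.

T_A = 14.66 kN, T_B = 12.58 kN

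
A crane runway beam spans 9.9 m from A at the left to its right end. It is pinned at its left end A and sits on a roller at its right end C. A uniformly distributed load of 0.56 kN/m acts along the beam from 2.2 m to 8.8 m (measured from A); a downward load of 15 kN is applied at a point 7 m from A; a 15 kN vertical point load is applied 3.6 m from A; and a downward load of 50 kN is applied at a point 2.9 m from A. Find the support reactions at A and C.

Resultant of the distributed load: 0.56 × 6.6 = 3.696 kN at 5.5 m from A.
ΣM about A: C_y·9.9 − (0.56·6.6)·5.5 − 15·7 − 15·3.6 − 50·2.9 = 0 → C_y = 324.328/9.9 = 32.7604 ≈ 32.76 kN.
ΣF_y = 0: A_y + 32.7604 − 0.56·6.6 − 15 − 15 − 50 = 0 → A_y = 50.94 kN.
ΣF_x = 0: no horizontal applied forces, so A_x = 0.

A_x = 0, A_y = 50.94 kN, C_y = 32.76 kN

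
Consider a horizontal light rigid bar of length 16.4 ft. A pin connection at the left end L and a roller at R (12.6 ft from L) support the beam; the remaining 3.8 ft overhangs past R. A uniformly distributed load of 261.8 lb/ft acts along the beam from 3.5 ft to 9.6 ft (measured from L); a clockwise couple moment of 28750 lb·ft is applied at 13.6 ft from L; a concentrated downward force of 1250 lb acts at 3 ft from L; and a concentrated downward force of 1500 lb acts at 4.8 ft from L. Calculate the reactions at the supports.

L_x = 0, L_y = 366.0 lb, R_y = 3981 lb

Resultant of the distributed load: 261.8 × 6.1 = 1596.98 lb at 6.55 ft from L.
ΣM about L: R_y·12.6 − (261.8·6.1)·6.55 − 28750 − 1250·3 − 1500·4.8 = 0 → R_y = 50160.219/12.6 = 3980.97 ≈ 3981 lb.
ΣF_y = 0: L_y + 3980.97 − 261.8·6.1 − 1250 − 1500 = 0 → L_y = 366.0 lb.
ΣF_x = 0: no horizontal applied forces, so L_x = 0.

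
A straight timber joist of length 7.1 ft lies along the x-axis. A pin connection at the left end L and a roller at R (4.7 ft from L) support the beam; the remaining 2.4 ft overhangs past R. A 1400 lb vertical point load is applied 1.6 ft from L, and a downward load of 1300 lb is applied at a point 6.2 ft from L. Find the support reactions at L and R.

Moments about L: R_y·4.7 − 1400·1.6 − 1300·6.2 = 0 → R_y = 10300/4.7 = 2191.49 ≈ 2191 lb.
ΣF_y = 0: L_y + 2191.49 − 1400 − 1300 = 0 → L_y = 508.5 lb.
ΣF_x = 0: no horizontal applied forces, so L_x = 0.

L_x = 0, L_y = 508.5 lb, R_y = 2191 lb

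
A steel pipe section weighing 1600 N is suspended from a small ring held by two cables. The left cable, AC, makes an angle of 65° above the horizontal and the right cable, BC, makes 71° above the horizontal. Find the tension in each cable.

ΣF_x = 0: −T_AC·cos65° + T_BC·cos71° = 0 → T_BC = 1.29809·T_AC.
ΣF_y = 0: T_AC·sin65° + T_BC·sin71° = 1600.
Substitute: T_AC·(0.906308 + 1.29809·0.945519) = 1600 → T_AC = 749.879 ≈ 749.9 N.
Then T_BC = 1.29809 × 749.879 = 973.4 N.

T_AC = 749.9 N, T_BC = 973.4 N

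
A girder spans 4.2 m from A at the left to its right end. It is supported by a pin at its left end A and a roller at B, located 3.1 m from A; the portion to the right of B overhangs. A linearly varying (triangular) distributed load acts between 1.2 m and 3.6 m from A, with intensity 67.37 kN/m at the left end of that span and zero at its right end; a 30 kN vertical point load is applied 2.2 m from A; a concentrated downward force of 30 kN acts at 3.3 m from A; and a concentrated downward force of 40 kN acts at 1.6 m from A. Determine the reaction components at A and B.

Resultant of the triangular load: ½ × 67.37 × 2.4 = 80.844 kN, acting at 2 m from A (one-third of the span from the peak).
ΣM about A: B_y·3.1 − (½·67.37·2.4)·2 − 30·2.2 − 30·3.3 − 40·1.6 = 0 → B_y = 390.688/3.1 = 126.028 ≈ 126.0 kN.
ΣF_y = 0: A_y + 126.028 − ½·67.37·2.4 − 30 − 30 − 40 = 0 → A_y = 54.82 kN.
ΣF_x = 0: no horizontal applied forces, so A_x = 0.

A_x = 0, A_y = 54.82 kN, B_y = 126.0 kN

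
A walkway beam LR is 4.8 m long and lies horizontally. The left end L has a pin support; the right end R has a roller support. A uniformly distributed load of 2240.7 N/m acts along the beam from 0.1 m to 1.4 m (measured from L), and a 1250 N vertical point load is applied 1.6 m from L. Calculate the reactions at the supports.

Resultant of the distributed load: 2240.7 × 1.3 = 2912.91 N at 0.75 m from L.
Moments about L: R_y·4.8 − (2240.7·1.3)·0.75 − 1250·1.6 = 0 → R_y = 4184.6825/4.8 = 871.809 ≈ 871.8 N.
ΣF_y = 0: L_y + 871.809 − 2240.7·1.3 − 1250 = 0 → L_y = 3291 N.
ΣF_x = 0: no horizontal applied forces, so L_x = 0.

L_x = 0, L_y = 3291 N, R_y = 871.8 N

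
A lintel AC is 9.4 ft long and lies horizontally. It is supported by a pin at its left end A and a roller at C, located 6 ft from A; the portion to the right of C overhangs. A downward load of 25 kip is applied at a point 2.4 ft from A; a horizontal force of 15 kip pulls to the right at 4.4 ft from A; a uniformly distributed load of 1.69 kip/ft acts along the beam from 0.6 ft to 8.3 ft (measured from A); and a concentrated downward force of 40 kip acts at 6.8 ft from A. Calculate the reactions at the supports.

Resultant of the distributed load: 1.69 × 7.7 = 13.013 kip at 4.45 ft from A.
Taking moments about A: C_y·6 − 25·2.4 − (1.69·7.7)·4.45 − 40·6.8 = 0 → C_y = 389.90785/6 = 64.9846 ≈ 64.98 kip.
ΣF_y = 0: A_y + 64.9846 − 25 − 1.69·7.7 − 40 = 0 → A_y = 13.03 kip.
ΣF_x = 0: A_x + 15 = 0 → A_x = -15.00 kip.

A_x = -15.00 kip, A_y = 13.03 kip, C_y = 64.98 kip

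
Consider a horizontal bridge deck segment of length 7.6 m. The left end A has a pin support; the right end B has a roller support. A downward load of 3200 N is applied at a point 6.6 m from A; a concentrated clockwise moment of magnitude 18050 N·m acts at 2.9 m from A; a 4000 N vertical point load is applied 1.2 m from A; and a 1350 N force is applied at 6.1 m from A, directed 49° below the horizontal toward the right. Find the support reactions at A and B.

ΣM about A: B_y·7.6 − 3200·6.6 − 18050 − 4000·1.2 − 1350·sin49°·6.1 = 0 → B_y = 50185/7.6 = 6603.29 ≈ 6603 N.
ΣF_y = 0: A_y + 6603.29 − 3200 − 4000 − 1350·sin49° = 0 → A_y = 1616 N.
ΣF_x = 0: A_x + 1350·cos49° = 0 → A_x = -885.7 N.

A_x = -885.7 N, A_y = 1616 N, B_y = 6603 N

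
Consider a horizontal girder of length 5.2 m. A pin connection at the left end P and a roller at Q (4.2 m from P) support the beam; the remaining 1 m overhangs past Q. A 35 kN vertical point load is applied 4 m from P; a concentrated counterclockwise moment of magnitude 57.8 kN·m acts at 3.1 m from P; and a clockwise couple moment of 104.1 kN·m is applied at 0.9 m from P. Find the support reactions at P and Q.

ΣM about P: Q_y·4.2 − 35·4 + 57.8 − 104.1 = 0 → Q_y = 186.3/4.2 = 44.3571 ≈ 44.36 kN.
ΣF_y = 0: P_y + 44.3571 − 35 = 0 → P_y = -9.357 kN.
ΣF_x = 0: no horizontal applied forces, so P_x = 0.

P_x = 0, P_y = -9.357 kN, Q_y = 44.36 kN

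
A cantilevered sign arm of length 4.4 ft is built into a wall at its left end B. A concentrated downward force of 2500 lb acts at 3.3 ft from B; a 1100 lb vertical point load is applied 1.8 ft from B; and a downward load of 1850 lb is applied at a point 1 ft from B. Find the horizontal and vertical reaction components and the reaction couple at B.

ΣF_x = 0: B_x = 0.
ΣF_y = 0: B_y − 2500 − 1100 − 1850 = 0 → B_y = 5450 lb.
ΣM about B: M_B − 2500·3.3 − 1100·1.8 − 1850·1 = 0 → M_B = 12080 lb·ft.

B_x = 0, B_y = 5450 lb, M_B = 12080 lb·ft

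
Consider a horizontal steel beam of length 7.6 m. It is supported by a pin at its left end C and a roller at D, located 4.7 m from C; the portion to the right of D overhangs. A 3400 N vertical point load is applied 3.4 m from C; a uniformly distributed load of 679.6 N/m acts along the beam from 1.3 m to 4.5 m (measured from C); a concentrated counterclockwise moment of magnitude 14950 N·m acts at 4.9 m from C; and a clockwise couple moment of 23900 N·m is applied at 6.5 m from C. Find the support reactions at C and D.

C_x = 0, C_y = -131.0 N, D_y = 5706 N

Resultant of the distributed load: 679.6 × 3.2 = 2174.72 N at 2.9 m from C.
Moments about C: D_y·4.7 − 3400·3.4 − (679.6·3.2)·2.9 + 14950 − 23900 = 0 → D_y = 26816.688/4.7 = 5705.68 ≈ 5706 N.
ΣF_y = 0: C_y + 5705.68 − 3400 − 679.6·3.2 = 0 → C_y = -131.0 N.
ΣF_x = 0: no horizontal applied forces, so C_x = 0.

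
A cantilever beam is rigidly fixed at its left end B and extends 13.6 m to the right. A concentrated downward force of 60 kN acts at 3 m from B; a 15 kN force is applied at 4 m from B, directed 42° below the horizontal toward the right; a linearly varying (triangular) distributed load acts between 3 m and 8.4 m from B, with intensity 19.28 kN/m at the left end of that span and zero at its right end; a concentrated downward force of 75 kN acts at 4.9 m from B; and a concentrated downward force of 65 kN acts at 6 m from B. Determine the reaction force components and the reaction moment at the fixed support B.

Resultant of the triangular load: ½ × 19.28 × 5.4 = 52.056 kN, acting at 4.8 m from B (one-third of the span from the peak).
ΣF_x = 0: B_x + 15·cos42° = 0 → B_x = -11.15 kN.
ΣF_y = 0: B_y − 60 − 15·sin42° − ½·19.28·5.4 − 75 − 65 = 0 → B_y = 262.1 kN.
ΣM about B: M_B − 60·3 − 15·sin42°·4 − (½·19.28·5.4)·4.8 − 75·4.9 − 65·6 = 0 → M_B = 1228 kN·m.

B_x = -11.15 kN, B_y = 262.1 kN, M_B = 1228 kN·m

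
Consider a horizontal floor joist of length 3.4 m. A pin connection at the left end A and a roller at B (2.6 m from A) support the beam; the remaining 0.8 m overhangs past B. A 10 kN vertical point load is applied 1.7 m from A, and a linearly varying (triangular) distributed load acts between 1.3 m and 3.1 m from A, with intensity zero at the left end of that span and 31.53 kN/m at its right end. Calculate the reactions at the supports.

Resultant of the triangular load: ½ × 31.53 × 1.8 = 28.377 kN, acting at 2.5 m from A (one-third of the span from the peak).
ΣM about A: B_y·2.6 − 10·1.7 − (½·31.53·1.8)·2.5 = 0 → B_y = 87.9425/2.6 = 33.824 ≈ 33.82 kN.
ΣF_y = 0: A_y + 33.824 − 10 − ½·31.53·1.8 = 0 → A_y = 4.553 kN.
ΣF_x = 0: no horizontal applied forces, so A_x = 0.

A_x = 0, A_y = 4.553 kN, B_y = 33.82 kN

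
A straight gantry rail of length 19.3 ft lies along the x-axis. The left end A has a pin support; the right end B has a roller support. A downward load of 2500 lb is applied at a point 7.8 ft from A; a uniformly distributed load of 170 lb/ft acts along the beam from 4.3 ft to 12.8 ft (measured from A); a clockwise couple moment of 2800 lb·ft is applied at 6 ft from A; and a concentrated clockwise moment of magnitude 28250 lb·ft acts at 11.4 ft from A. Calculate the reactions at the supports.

A_x = 0, A_y = 685.7 lb, B_y = 3259 lb

Resultant of the distributed load: 170 × 8.5 = 1445 lb at 8.55 ft from A.
Moments about A: B_y·19.3 − 2500·7.8 − (170·8.5)·8.55 − 2800 − 28250 = 0 → B_y = 62904.75/19.3 = 3259.31 ≈ 3259 lb.
ΣF_y = 0: A_y + 3259.31 − 2500 − 170·8.5 = 0 → A_y = 685.7 lb.
ΣF_x = 0: no horizontal applied forces, so A_x = 0.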